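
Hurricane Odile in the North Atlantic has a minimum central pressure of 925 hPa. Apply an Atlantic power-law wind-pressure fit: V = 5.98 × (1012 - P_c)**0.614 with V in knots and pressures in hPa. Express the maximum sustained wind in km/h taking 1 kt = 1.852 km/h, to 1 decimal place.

171.9 km/h

ΔP = 1012 − 925 = 87 hPa.
V ≈ 5.98 × 87^0.614 = 5.98 × 15.519 ≈ 92.804 kt.
92.804 × 1.852 ≈ 171.87 km/h → 171.9 km/h.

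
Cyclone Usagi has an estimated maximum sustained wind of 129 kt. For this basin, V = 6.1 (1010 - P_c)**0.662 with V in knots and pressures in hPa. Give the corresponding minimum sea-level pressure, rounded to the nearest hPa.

ΔP = (V / 6.1)^(1/0.662) = (129/6.1)^1.511.
129/6.1 = 21.148; 21.148^1.511 ≈ 100.44 hPa.
P_c = 1010 − 100.44 = 909.56 ≈ 910 hPa.

910 hPa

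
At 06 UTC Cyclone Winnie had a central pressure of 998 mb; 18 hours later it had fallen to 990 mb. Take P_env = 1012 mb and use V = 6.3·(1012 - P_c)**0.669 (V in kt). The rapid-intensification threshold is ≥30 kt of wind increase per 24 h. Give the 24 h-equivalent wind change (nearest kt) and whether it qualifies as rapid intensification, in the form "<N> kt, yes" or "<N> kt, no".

V₁: ΔP = 14, V ≈ 6.3 × 14^0.669 ≈ 36.82 kt.
V₂: ΔP = 22, V ≈ 6.3 × 22^0.669 ≈ 49.82 kt.
ΔV over 18 h = 13.00 kt → 24 h equivalent = 13.00 × 24/18 ≈ 17.33 kt.
17 kt < 30 kt ⇒ not rapid intensification.

17 kt, no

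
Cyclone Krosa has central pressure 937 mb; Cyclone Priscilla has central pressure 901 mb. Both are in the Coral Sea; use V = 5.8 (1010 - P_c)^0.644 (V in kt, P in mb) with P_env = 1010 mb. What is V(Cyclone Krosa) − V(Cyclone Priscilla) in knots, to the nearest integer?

Cyclone Krosa: ΔP = 73; V ≈ 5.8 × 73^0.644 ≈ 91.92 kt.
Cyclone Priscilla: ΔP = 109; V ≈ 5.8 × 109^0.644 ≈ 119.00 kt.
Difference ≈ 91.92 − 119.00 = -27.08 → -27 kt.

-27 kt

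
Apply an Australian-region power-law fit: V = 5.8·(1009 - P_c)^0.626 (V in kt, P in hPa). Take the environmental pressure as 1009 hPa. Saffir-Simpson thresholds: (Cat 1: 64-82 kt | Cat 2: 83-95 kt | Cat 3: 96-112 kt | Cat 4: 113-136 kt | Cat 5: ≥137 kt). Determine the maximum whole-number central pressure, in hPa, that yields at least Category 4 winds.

Category 4 begins at V = 113 kt.
Required ΔP = (113/5.8)^(1/0.626) = 19.483^1.597 ≈ 114.85 hPa.
P_c ≤ 1009 − 114.85 = 894.15, so the highest integer P_c is 894 hPa.

894 hPa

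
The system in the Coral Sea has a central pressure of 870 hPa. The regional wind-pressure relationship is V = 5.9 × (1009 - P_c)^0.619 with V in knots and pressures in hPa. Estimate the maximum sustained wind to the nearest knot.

ΔP = 1009 − 870 = 139 hPa.
139^0.619 ≈ 21.209.
V ≈ 5.9 × 21.209 ≈ 125.1 kt.

125 kt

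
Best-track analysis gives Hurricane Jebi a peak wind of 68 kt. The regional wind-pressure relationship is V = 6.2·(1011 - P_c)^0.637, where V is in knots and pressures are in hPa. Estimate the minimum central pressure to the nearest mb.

968 mb

ΔP = (V / 6.2)^(1/0.637) = (68/6.2)^1.570.
68/6.2 = 10.968; 10.968^1.570 ≈ 42.94 mb.
P_c = 1011 − 42.94 = 968.06 ≈ 968 mb.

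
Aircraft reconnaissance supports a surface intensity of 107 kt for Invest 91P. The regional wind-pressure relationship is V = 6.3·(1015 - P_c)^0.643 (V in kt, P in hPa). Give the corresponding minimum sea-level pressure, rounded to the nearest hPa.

ΔP = (V / 6.3)^(1/0.643) = (107/6.3)^1.555.
107/6.3 = 16.984; 16.984^1.555 ≈ 81.84 hPa.
P_c = 1015 − 81.84 = 933.16 ≈ 933 hPa.

933 hPa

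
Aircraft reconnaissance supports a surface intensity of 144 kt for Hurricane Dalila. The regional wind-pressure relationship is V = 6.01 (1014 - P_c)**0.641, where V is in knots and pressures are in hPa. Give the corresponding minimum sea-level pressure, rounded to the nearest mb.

872 mb

ΔP = (V / 6.01)^(1/0.641) = (144/6.01)^1.560.
144/6.01 = 23.960; 23.960^1.560 ≈ 141.93 mb.
P_c = 1014 − 141.93 = 872.07 ≈ 872 mb.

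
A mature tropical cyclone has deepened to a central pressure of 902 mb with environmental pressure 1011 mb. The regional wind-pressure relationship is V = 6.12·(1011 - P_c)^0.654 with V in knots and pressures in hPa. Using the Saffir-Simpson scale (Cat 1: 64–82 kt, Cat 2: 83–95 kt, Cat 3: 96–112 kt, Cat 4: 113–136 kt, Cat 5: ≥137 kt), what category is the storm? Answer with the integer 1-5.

4

ΔP = 1011 − 902 = 109 mb.
V ≈ 6.12 × 109^0.654 = 6.12 × 21.50 ≈ 132 kt.
132 kt falls in the Category 4 band.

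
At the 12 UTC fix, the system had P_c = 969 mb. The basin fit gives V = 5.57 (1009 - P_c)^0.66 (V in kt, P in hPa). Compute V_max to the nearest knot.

64 kt

ΔP = 1009 − 969 = 40 mb.
40^0.66 ≈ 11.412.
V ≈ 5.57 × 11.412 ≈ 63.6 kt.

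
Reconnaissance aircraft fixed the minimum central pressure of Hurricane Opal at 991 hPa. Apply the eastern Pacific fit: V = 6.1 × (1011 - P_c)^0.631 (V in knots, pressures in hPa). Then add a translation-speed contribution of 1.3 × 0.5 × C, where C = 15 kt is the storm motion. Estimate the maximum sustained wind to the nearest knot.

50 kt

ΔP = 1011 − 991 = 20 hPa.
20^0.631 ≈ 6.621.
V ≈ 6.1 × 6.621 ≈ 40.4 kt.
Translation term: 1.3 × 0.5 × 15 = 9.75 kt.
Corrected V ≈ 50.15 kt → 50 kt.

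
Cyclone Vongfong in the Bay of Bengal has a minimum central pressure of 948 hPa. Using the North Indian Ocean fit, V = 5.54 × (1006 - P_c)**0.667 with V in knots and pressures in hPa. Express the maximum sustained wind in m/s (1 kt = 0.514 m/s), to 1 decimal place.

42.7 m/s

ΔP = 1006 − 948 = 58 hPa.
V ≈ 5.54 × 58^0.667 = 5.54 × 15.004 ≈ 83.122 kt.
83.122 × 0.514 ≈ 42.72 m/s → 42.7 m/s.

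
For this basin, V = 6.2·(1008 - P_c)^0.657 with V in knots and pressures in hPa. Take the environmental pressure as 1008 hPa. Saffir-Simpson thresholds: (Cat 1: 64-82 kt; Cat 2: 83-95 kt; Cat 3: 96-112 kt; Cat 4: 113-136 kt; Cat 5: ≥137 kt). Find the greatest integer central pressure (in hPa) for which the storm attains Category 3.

943 hPa

Category 3 begins at V = 96 kt.
Required ΔP = (96/6.2)^(1/0.657) = 15.484^1.522 ≈ 64.73 hPa.
P_c ≤ 1008 − 64.73 = 943.27, so the highest integer P_c is 943 hPa.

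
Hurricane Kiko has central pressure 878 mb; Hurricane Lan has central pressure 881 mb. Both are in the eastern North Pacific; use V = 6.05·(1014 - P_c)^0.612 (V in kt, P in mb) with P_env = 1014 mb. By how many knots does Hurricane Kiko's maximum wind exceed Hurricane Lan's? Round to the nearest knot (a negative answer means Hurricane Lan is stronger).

Hurricane Kiko: ΔP = 136; V ≈ 6.05 × 136^0.612 ≈ 122.32 kt.
Hurricane Lan: ΔP = 133; V ≈ 6.05 × 133^0.612 ≈ 120.66 kt.
Difference ≈ 122.32 − 120.66 = 1.66 → 2 kt.

2 kt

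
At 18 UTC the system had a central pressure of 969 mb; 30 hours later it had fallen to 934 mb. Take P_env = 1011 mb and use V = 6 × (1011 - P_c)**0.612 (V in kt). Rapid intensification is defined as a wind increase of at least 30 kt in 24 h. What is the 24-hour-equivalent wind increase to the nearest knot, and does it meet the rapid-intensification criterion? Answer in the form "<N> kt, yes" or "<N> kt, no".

V₁: ΔP = 42, V ≈ 6 × 42^0.612 ≈ 59.10 kt.
V₂: ΔP = 77, V ≈ 6 × 77^0.612 ≈ 85.64 kt.
ΔV over 30 h = 26.54 kt → 24 h equivalent = 26.54 × 24/30 ≈ 21.23 kt.
21 kt < 30 kt ⇒ not rapid intensification.

21 kt, no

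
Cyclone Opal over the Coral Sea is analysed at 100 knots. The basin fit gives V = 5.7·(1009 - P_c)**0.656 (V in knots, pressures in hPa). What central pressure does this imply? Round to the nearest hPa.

ΔP = (V / 5.7)^(1/0.656) = (100/5.7)^1.524.
100/5.7 = 17.544; 17.544^1.524 ≈ 78.80 hPa.
P_c = 1009 − 78.80 = 930.20 ≈ 930 hPa.

930 hPa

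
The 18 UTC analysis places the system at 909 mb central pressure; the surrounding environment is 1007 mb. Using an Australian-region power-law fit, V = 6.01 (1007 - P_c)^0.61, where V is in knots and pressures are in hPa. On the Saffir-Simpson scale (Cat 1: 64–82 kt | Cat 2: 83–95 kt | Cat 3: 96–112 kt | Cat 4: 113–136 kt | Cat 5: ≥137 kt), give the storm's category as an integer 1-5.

3

ΔP = 1007 − 909 = 98 mb.
V ≈ 6.01 × 98^0.61 = 6.01 × 16.39 ≈ 99 kt.
99 kt falls in the Category 3 band.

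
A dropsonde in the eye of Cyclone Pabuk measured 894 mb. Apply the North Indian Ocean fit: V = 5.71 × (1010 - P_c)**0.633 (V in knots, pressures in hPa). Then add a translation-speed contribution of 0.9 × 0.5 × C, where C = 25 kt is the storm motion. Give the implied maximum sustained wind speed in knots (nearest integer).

127 kt

ΔP = 1010 − 894 = 116 mb.
116^0.633 ≈ 20.268.
V ≈ 5.71 × 20.268 ≈ 115.7 kt.
Translation term: 0.9 × 0.5 × 25 = 11.25 kt.
Corrected V ≈ 126.95 kt → 127 kt.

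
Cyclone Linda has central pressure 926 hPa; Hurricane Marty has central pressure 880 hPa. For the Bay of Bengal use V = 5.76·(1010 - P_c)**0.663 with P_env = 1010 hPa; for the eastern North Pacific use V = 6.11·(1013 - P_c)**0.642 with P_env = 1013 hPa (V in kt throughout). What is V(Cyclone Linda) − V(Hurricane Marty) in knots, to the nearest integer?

-32 kt

Cyclone Linda: ΔP = 84; V ≈ 5.76 × 84^0.663 ≈ 108.70 kt.
Hurricane Marty: ΔP = 133; V ≈ 6.11 × 133^0.642 ≈ 141.11 kt.
Difference ≈ 108.70 − 141.11 = -32.41 → -32 kt.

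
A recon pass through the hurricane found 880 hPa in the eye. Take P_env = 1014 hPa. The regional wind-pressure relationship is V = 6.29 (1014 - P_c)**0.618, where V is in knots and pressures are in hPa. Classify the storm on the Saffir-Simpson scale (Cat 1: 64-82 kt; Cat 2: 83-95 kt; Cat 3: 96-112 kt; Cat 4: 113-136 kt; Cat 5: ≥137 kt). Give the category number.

ΔP = 1014 − 880 = 134 hPa.
V ≈ 6.29 × 134^0.618 = 6.29 × 20.63 ≈ 130 kt.
130 kt falls in the Category 4 band.

4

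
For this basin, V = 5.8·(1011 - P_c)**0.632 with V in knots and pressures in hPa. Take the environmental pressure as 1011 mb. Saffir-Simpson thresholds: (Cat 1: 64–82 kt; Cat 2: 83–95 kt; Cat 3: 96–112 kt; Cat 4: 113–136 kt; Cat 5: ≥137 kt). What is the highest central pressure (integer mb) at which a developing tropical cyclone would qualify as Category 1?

Category 1 begins at V = 64 kt.
Required ΔP = (64/5.8)^(1/0.632) = 11.034^1.582 ≈ 44.66 mb.
P_c ≤ 1011 − 44.66 = 966.34, so the highest integer P_c is 966 mb.

966 mb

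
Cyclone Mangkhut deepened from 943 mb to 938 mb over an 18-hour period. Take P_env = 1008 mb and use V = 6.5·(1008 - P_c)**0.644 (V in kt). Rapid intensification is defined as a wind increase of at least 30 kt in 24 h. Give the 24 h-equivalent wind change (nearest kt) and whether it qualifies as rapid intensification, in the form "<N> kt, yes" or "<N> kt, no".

6 kt, no

V₁: ΔP = 65, V ≈ 6.5 × 65^0.644 ≈ 95.59 kt.
V₂: ΔP = 70, V ≈ 6.5 × 70^0.644 ≈ 100.27 kt.
ΔV over 18 h = 4.68 kt → 24 h equivalent = 4.68 × 24/18 ≈ 6.24 kt.
6 kt < 30 kt ⇒ not rapid intensification.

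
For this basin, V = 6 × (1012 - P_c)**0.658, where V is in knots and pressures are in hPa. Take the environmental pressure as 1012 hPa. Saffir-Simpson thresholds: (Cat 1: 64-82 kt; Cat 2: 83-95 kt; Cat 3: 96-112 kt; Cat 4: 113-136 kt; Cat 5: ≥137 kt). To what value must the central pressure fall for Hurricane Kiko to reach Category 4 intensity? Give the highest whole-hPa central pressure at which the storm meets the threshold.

925 hPa

Category 4 begins at V = 113 kt.
Required ΔP = (113/6)^(1/0.658) = 18.833^1.520 ≈ 86.61 hPa.
P_c ≤ 1012 − 86.61 = 925.39, so the highest integer P_c is 925 hPa.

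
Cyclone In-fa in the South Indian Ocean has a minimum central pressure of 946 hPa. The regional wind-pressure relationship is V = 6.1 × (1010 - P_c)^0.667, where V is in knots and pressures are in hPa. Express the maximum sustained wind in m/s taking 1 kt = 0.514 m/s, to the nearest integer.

ΔP = 1010 − 946 = 64 hPa.
V ≈ 6.1 × 64^0.667 = 6.1 × 16.022 ≈ 97.735 kt.
97.735 × 0.514 ≈ 50.24 m/s → 50 m/s.

50 m/s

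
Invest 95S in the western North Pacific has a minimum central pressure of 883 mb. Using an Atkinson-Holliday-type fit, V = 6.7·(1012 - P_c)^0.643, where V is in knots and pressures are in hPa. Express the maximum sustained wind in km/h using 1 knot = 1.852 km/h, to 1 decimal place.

ΔP = 1012 − 883 = 129 mb.
V ≈ 6.7 × 129^0.643 = 6.7 × 22.757 ≈ 152.470 kt.
152.470 × 1.852 ≈ 282.37 km/h → 282.4 km/h.

282.4 km/h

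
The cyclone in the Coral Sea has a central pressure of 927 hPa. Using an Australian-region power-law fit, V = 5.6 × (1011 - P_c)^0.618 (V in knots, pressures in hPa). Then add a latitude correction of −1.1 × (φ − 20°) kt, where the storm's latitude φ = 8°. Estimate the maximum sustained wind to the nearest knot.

100 kt

ΔP = 1011 − 927 = 84 hPa.
84^0.618 ≈ 15.460.
V ≈ 5.6 × 15.460 ≈ 86.6 kt.
Latitude correction: −1.1 × (8 − 20) = 13.2 kt.
Corrected V ≈ 99.8 kt → 100 kt.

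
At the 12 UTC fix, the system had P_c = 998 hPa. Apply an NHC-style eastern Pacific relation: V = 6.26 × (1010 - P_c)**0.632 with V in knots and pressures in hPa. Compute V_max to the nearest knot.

ΔP = 1010 − 998 = 12 hPa.
12^0.632 ≈ 4.809.
V ≈ 6.26 × 4.809 ≈ 30.1 kt.

30 kt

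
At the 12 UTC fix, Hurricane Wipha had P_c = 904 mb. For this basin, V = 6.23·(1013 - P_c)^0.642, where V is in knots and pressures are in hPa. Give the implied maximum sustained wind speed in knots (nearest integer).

ΔP = 1013 − 904 = 109 mb.
109^0.642 ≈ 20.325.
V ≈ 6.23 × 20.325 ≈ 126.6 kt.

127 kt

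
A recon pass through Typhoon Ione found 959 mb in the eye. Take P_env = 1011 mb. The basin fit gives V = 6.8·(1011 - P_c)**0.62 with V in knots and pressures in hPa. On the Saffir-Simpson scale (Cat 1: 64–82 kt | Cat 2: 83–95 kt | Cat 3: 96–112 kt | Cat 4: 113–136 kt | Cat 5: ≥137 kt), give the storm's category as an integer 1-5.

ΔP = 1011 − 959 = 52 mb.
V ≈ 6.8 × 52^0.62 = 6.8 × 11.59 ≈ 79 kt.
79 kt falls in the Category 1 band.

1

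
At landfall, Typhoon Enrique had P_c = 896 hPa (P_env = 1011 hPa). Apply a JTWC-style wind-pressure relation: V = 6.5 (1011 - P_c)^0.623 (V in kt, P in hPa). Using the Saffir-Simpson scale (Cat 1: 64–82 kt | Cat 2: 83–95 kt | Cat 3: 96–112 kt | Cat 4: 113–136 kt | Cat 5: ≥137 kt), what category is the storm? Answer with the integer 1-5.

4

ΔP = 1011 − 896 = 115 hPa.
V ≈ 6.5 × 115^0.623 = 6.5 × 19.22 ≈ 125 kt.
125 kt falls in the Category 4 band.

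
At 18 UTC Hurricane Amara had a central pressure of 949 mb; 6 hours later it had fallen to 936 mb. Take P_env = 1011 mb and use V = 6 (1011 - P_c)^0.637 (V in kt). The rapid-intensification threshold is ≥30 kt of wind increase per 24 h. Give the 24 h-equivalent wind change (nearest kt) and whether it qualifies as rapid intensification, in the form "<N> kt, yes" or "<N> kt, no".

43 kt, yes

V₁: ΔP = 62, V ≈ 6 × 62^0.637 ≈ 83.16 kt.
V₂: ΔP = 75, V ≈ 6 × 75^0.637 ≈ 93.88 kt.
ΔV over 6 h = 10.72 kt → 24 h equivalent = 10.72 × 24/6 ≈ 42.88 kt.
43 kt ≥ 30 kt ⇒ rapid intensification.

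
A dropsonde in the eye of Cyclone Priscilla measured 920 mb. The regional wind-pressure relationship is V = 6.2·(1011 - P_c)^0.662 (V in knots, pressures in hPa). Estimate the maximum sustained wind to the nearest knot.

ΔP = 1011 − 920 = 91 mb.
91^0.662 ≈ 19.810.
V ≈ 6.2 × 19.810 ≈ 122.8 kt.

123 kt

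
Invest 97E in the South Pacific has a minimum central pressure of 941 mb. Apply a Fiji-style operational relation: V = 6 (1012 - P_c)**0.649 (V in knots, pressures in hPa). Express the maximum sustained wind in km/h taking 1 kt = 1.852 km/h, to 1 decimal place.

ΔP = 1012 − 941 = 71 mb.
V ≈ 6 × 71^0.649 = 6 × 15.903 ≈ 95.415 kt.
95.415 × 1.852 ≈ 176.71 km/h → 176.7 km/h.

176.7 km/h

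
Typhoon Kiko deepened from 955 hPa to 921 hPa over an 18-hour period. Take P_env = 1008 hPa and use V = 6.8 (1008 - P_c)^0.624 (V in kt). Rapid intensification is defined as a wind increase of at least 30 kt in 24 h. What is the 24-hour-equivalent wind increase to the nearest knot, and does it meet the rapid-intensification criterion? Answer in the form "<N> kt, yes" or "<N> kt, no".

39 kt, yes

V₁: ΔP = 53, V ≈ 6.8 × 53^0.624 ≈ 80.99 kt.
V₂: ΔP = 87, V ≈ 6.8 × 87^0.624 ≈ 110.35 kt.
ΔV over 18 h = 29.36 kt → 24 h equivalent = 29.36 × 24/18 ≈ 39.15 kt.
39 kt ≥ 30 kt ⇒ rapid intensification.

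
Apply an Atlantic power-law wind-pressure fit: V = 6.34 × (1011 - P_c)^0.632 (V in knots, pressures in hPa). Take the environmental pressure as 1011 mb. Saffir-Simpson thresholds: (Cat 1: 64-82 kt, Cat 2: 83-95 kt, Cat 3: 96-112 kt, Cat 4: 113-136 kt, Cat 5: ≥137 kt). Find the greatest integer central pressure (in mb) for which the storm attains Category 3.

937 mb

Category 3 begins at V = 96 kt.
Required ΔP = (96/6.34)^(1/0.632) = 15.142^1.582 ≈ 73.68 mb.
P_c ≤ 1011 − 73.68 = 937.32, so the highest integer P_c is 937 mb.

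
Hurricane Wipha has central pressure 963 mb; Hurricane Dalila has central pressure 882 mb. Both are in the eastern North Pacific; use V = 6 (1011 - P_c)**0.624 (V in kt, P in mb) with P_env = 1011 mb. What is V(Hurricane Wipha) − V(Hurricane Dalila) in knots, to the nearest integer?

-57 kt

Hurricane Wipha: ΔP = 48; V ≈ 6 × 48^0.624 ≈ 67.18 kt.
Hurricane Dalila: ΔP = 129; V ≈ 6 × 129^0.624 ≈ 124.50 kt.
Difference ≈ 67.18 − 124.50 = -57.32 → -57 kt.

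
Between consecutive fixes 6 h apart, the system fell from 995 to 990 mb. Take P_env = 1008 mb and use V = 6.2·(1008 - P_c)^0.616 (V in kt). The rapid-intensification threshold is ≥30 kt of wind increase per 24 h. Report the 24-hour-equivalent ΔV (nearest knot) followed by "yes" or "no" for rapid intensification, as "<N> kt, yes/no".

V₁: ΔP = 13, V ≈ 6.2 × 13^0.616 ≈ 30.10 kt.
V₂: ΔP = 18, V ≈ 6.2 × 18^0.616 ≈ 36.78 kt.
ΔV over 6 h = 6.68 kt → 24 h equivalent = 6.68 × 24/6 ≈ 26.72 kt.
27 kt < 30 kt ⇒ not rapid intensification.

27 kt, no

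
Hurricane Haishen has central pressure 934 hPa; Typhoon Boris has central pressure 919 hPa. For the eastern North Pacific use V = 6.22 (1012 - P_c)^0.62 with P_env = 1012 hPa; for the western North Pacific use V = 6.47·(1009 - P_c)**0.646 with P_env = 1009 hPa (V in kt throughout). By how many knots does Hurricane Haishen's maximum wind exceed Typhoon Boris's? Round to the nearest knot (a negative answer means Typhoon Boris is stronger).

Hurricane Haishen: ΔP = 78; V ≈ 6.22 × 78^0.62 ≈ 92.66 kt.
Typhoon Boris: ΔP = 90; V ≈ 6.47 × 90^0.646 ≈ 118.40 kt.
Difference ≈ 92.66 − 118.40 = -25.74 → -26 kt.

-26 kt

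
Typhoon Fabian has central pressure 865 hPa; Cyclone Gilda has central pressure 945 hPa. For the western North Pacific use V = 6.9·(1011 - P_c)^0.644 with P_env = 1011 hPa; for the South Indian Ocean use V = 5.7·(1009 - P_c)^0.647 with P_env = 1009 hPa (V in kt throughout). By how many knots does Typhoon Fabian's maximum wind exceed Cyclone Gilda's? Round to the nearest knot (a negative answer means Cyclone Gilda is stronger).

87 kt

Typhoon Fabian: ΔP = 146; V ≈ 6.9 × 146^0.644 ≈ 170.88 kt.
Cyclone Gilda: ΔP = 64; V ≈ 5.7 × 64^0.647 ≈ 84.04 kt.
Difference ≈ 170.88 − 84.04 = 86.84 → 87 kt.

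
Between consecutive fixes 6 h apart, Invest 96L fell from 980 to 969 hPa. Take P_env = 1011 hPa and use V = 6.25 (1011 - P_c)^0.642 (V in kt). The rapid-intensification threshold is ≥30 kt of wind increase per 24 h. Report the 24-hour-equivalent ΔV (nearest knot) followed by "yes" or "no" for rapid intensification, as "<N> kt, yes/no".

49 kt, yes

V₁: ΔP = 31, V ≈ 6.25 × 31^0.642 ≈ 56.67 kt.
V₂: ΔP = 42, V ≈ 6.25 × 42^0.642 ≈ 68.87 kt.
ΔV over 6 h = 12.20 kt → 24 h equivalent = 12.20 × 24/6 ≈ 48.80 kt.
49 kt ≥ 30 kt ⇒ rapid intensification.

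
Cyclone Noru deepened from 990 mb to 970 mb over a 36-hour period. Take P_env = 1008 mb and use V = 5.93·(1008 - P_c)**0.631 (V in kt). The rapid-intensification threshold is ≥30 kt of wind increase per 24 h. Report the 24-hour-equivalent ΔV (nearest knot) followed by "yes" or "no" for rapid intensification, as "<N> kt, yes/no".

V₁: ΔP = 18, V ≈ 5.93 × 18^0.631 ≈ 36.74 kt.
V₂: ΔP = 38, V ≈ 5.93 × 38^0.631 ≈ 58.87 kt.
ΔV over 36 h = 22.13 kt → 24 h equivalent = 22.13 × 24/36 ≈ 14.75 kt.
15 kt < 30 kt ⇒ not rapid intensification.

15 kt, no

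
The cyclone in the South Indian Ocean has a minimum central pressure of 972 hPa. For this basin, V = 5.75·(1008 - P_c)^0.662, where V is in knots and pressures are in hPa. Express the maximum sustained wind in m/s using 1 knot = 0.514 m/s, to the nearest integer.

ΔP = 1008 − 972 = 36 hPa.
V ≈ 5.75 × 36^0.662 = 5.75 × 10.722 ≈ 61.651 kt.
61.651 × 0.514 ≈ 31.69 m/s → 32 m/s.

32 m/s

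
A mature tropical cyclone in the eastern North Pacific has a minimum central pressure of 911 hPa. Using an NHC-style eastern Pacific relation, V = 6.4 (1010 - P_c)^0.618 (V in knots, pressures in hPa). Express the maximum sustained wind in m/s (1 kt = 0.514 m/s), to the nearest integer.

56 m/s

ΔP = 1010 − 911 = 99 hPa.
V ≈ 6.4 × 99^0.618 = 6.4 × 17.112 ≈ 109.517 kt.
109.517 × 0.514 ≈ 56.29 m/s → 56 m/s.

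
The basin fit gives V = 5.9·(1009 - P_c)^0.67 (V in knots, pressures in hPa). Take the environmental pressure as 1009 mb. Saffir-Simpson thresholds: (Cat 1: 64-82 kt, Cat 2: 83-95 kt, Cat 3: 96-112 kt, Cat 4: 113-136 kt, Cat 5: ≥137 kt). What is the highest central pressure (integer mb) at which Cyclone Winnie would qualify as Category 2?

957 mb

Category 2 begins at V = 83 kt.
Required ΔP = (83/5.9)^(1/0.67) = 14.068^1.493 ≈ 51.73 mb.
P_c ≤ 1009 − 51.73 = 957.27, so the highest integer P_c is 957 mb.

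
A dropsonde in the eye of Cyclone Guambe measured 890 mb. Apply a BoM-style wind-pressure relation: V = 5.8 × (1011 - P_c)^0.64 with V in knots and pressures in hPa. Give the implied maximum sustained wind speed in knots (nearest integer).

ΔP = 1011 − 890 = 121 mb.
121^0.64 ≈ 21.527.
V ≈ 5.8 × 21.527 ≈ 124.9 kt.

125 kt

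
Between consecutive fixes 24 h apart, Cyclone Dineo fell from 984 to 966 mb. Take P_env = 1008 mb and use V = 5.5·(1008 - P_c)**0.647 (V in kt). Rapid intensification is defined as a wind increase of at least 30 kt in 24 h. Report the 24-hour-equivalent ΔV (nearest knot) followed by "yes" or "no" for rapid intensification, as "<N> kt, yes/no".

19 kt, no

V₁: ΔP = 24, V ≈ 5.5 × 24^0.647 ≈ 42.99 kt.
V₂: ΔP = 42, V ≈ 5.5 × 42^0.647 ≈ 61.75 kt.
ΔV over 24 h = 18.76 kt → 24 h equivalent = 18.76 × 24/24 ≈ 18.76 kt.
19 kt < 30 kt ⇒ not rapid intensification.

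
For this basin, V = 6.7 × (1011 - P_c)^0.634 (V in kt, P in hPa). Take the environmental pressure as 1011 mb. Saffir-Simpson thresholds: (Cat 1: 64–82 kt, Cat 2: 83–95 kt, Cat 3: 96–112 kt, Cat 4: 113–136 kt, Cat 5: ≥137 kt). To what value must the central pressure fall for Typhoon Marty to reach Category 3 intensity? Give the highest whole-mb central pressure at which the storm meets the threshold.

944 mb

Category 3 begins at V = 96 kt.
Required ΔP = (96/6.7)^(1/0.634) = 14.328^1.577 ≈ 66.63 mb.
P_c ≤ 1011 − 66.63 = 944.37, so the highest integer P_c is 944 mb.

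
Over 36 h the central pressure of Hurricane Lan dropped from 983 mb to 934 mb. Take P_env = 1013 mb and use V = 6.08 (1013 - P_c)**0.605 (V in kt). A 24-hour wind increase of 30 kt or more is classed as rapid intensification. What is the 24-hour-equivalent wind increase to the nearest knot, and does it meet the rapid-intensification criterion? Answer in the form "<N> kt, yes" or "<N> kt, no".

V₁: ΔP = 30, V ≈ 6.08 × 30^0.605 ≈ 47.60 kt.
V₂: ΔP = 79, V ≈ 6.08 × 79^0.605 ≈ 85.50 kt.
ΔV over 36 h = 37.90 kt → 24 h equivalent = 37.90 × 24/36 ≈ 25.27 kt.
25 kt < 30 kt ⇒ not rapid intensification.

25 kt, no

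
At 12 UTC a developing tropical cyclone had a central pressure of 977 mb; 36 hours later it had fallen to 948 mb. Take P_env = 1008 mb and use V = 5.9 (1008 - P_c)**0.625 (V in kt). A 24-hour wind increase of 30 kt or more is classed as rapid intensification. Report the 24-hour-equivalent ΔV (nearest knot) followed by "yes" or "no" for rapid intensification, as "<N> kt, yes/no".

17 kt, no

V₁: ΔP = 31, V ≈ 5.9 × 31^0.625 ≈ 50.46 kt.
V₂: ΔP = 60, V ≈ 5.9 × 60^0.625 ≈ 76.24 kt.
ΔV over 36 h = 25.78 kt → 24 h equivalent = 25.78 × 24/36 ≈ 17.19 kt.
17 kt < 30 kt ⇒ not rapid intensification.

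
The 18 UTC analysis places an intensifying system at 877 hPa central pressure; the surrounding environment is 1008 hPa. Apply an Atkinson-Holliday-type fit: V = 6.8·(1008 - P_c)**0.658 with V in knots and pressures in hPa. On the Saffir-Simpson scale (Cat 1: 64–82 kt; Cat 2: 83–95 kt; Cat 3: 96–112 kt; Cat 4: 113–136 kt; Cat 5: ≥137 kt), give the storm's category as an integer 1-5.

5

ΔP = 1008 − 877 = 131 hPa.
V ≈ 6.8 × 131^0.658 = 6.8 × 24.73 ≈ 168 kt.
168 kt falls in the Category 5 band.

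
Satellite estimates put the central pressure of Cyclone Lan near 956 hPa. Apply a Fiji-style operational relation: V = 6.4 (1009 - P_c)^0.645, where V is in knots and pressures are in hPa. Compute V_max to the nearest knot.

83 kt

ΔP = 1009 − 956 = 53 hPa.
53^0.645 ≈ 12.947.
V ≈ 6.4 × 12.947 ≈ 82.9 kt.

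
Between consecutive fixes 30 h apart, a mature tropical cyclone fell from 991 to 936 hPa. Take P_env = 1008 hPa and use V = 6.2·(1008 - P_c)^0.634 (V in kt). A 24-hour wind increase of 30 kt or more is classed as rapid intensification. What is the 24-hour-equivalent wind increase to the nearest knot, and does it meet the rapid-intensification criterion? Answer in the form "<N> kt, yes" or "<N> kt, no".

V₁: ΔP = 17, V ≈ 6.2 × 17^0.634 ≈ 37.37 kt.
V₂: ΔP = 72, V ≈ 6.2 × 72^0.634 ≈ 93.31 kt.
ΔV over 30 h = 55.94 kt → 24 h equivalent = 55.94 × 24/30 ≈ 44.75 kt.
45 kt ≥ 30 kt ⇒ rapid intensification.

45 kt, yes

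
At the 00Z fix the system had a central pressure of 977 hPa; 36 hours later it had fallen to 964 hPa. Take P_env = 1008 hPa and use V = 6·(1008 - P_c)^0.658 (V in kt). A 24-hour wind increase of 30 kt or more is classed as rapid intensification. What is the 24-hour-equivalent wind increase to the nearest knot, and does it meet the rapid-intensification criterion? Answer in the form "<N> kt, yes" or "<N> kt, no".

V₁: ΔP = 31, V ≈ 6 × 31^0.658 ≈ 57.47 kt.
V₂: ΔP = 44, V ≈ 6 × 44^0.658 ≈ 72.37 kt.
ΔV over 36 h = 14.90 kt → 24 h equivalent = 14.90 × 24/36 ≈ 9.93 kt.
10 kt < 30 kt ⇒ not rapid intensification.

10 kt, no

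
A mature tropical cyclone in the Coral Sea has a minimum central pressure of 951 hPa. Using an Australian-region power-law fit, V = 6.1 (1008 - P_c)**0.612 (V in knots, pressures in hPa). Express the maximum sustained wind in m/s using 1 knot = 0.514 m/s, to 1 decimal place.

37.2 m/s

ΔP = 1008 − 951 = 57 hPa.
V ≈ 6.1 × 57^0.612 = 6.1 × 11.874 ≈ 72.431 kt.
72.431 × 0.514 ≈ 37.23 m/s → 37.2 m/s.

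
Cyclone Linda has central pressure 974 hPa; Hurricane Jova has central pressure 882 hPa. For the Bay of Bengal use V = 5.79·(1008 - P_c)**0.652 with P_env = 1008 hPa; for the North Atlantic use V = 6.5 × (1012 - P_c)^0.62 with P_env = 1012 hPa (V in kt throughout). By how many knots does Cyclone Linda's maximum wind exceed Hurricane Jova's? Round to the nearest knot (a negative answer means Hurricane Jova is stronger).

-75 kt

Cyclone Linda: ΔP = 34; V ≈ 5.79 × 34^0.652 ≈ 57.70 kt.
Hurricane Jova: ΔP = 130; V ≈ 6.5 × 130^0.62 ≈ 132.91 kt.
Difference ≈ 57.70 − 132.91 = -75.21 → -75 kt.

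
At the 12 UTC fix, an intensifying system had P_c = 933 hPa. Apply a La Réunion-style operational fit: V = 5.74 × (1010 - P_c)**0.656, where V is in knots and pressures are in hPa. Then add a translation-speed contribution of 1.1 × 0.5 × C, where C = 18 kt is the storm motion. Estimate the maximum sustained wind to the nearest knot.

ΔP = 1010 − 933 = 77 hPa.
77^0.656 ≈ 17.280.
V ≈ 5.74 × 17.280 ≈ 99.2 kt.
Translation term: 1.1 × 0.5 × 18 = 9.9 kt.
Corrected V ≈ 109.1 kt → 109 kt.

109 kt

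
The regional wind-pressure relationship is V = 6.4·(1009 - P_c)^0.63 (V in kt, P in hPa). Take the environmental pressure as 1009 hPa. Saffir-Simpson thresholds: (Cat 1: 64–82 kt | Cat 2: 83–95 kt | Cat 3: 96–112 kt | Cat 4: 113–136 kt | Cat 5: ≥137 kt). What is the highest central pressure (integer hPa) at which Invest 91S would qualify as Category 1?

Category 1 begins at V = 64 kt.
Required ΔP = (64/6.4)^(1/0.63) = 10.000^1.587 ≈ 38.66 hPa.
P_c ≤ 1009 − 38.66 = 970.34, so the highest integer P_c is 970 hPa.

970 hPa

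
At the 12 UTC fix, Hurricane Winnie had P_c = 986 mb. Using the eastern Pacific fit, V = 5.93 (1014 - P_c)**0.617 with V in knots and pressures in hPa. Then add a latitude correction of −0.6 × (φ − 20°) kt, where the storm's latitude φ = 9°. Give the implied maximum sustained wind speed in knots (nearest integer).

53 kt

ΔP = 1014 − 986 = 28 mb.
28^0.617 ≈ 7.814.
V ≈ 5.93 × 7.814 ≈ 46.3 kt.
Latitude correction: −0.6 × (9 − 20) = 6.6 kt.
Corrected V ≈ 52.9 kt → 53 kt.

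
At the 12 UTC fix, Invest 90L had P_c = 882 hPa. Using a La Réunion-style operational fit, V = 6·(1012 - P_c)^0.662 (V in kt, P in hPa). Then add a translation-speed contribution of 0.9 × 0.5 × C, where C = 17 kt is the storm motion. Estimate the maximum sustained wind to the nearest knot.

ΔP = 1012 − 882 = 130 hPa.
130^0.662 ≈ 25.086.
V ≈ 6 × 25.086 ≈ 150.5 kt.
Translation term: 0.9 × 0.5 × 17 = 7.65 kt.
Corrected V ≈ 158.15 kt → 158 kt.

158 kt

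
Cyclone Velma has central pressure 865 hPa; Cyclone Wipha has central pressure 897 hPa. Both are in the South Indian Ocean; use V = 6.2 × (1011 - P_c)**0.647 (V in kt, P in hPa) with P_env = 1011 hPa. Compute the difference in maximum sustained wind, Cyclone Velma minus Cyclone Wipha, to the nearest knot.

23 kt

Cyclone Velma: ΔP = 146; V ≈ 6.2 × 146^0.647 ≈ 155.86 kt.
Cyclone Wipha: ΔP = 114; V ≈ 6.2 × 114^0.647 ≈ 132.80 kt.
Difference ≈ 155.86 − 132.80 = 23.06 → 23 kt.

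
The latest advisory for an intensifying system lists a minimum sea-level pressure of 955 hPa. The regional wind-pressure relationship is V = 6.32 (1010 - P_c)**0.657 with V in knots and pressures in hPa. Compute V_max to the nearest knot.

ΔP = 1010 − 955 = 55 hPa.
55^0.657 ≈ 13.913.
V ≈ 6.32 × 13.913 ≈ 87.9 kt.

88 kt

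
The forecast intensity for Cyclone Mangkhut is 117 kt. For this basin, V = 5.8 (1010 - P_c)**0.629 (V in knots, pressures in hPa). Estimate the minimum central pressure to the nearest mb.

891 mb

ΔP = (V / 5.8)^(1/0.629) = (117/5.8)^1.590.
117/5.8 = 20.172; 20.172^1.590 ≈ 118.67 mb.
P_c = 1010 − 118.67 = 891.33 ≈ 891 mb.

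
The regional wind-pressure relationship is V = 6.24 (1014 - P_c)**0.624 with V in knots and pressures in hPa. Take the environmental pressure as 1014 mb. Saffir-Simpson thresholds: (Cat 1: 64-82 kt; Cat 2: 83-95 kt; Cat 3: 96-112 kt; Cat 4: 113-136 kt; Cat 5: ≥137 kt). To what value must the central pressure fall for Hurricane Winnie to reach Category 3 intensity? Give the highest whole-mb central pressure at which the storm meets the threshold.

Category 3 begins at V = 96 kt.
Required ΔP = (96/6.24)^(1/0.624) = 15.385^1.603 ≈ 79.87 mb.
P_c ≤ 1014 − 79.87 = 934.13, so the highest integer P_c is 934 mb.

934 mb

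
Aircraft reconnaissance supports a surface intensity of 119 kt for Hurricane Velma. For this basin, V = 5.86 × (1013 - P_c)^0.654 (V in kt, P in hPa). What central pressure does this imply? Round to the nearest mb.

913 mb

ΔP = (V / 5.86)^(1/0.654) = (119/5.86)^1.529.
119/5.86 = 20.307; 20.307^1.529 ≈ 99.88 mb.
P_c = 1013 − 99.88 = 913.12 ≈ 913 mb.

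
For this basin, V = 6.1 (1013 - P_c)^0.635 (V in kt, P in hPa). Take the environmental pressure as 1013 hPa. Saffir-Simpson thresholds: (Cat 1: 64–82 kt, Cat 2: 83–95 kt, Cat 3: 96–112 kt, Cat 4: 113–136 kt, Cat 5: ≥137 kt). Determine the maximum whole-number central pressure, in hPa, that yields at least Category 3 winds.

936 hPa

Category 3 begins at V = 96 kt.
Required ΔP = (96/6.1)^(1/0.635) = 15.738^1.575 ≈ 76.73 hPa.
P_c ≤ 1013 − 76.73 = 936.27, so the highest integer P_c is 936 hPa.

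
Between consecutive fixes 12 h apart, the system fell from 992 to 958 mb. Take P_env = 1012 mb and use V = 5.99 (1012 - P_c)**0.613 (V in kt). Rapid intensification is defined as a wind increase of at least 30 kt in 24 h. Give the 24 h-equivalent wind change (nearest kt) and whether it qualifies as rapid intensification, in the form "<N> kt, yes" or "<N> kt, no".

V₁: ΔP = 20, V ≈ 5.99 × 20^0.613 ≈ 37.58 kt.
V₂: ΔP = 54, V ≈ 5.99 × 54^0.613 ≈ 69.09 kt.
ΔV over 12 h = 31.51 kt → 24 h equivalent = 31.51 × 24/12 ≈ 63.02 kt.
63 kt ≥ 30 kt ⇒ rapid intensification.

63 kt, yes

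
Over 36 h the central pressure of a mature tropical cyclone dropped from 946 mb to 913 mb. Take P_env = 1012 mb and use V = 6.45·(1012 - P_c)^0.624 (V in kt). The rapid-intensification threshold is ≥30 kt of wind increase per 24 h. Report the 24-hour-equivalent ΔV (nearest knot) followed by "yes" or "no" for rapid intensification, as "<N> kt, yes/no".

17 kt, no

V₁: ΔP = 66, V ≈ 6.45 × 66^0.624 ≈ 88.10 kt.
V₂: ΔP = 99, V ≈ 6.45 × 99^0.624 ≈ 113.46 kt.
ΔV over 36 h = 25.36 kt → 24 h equivalent = 25.36 × 24/36 ≈ 16.91 kt.
17 kt < 30 kt ⇒ not rapid intensification.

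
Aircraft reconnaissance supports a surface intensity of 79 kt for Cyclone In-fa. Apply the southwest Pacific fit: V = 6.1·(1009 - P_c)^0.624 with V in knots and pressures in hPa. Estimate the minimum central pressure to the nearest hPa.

ΔP = (V / 6.1)^(1/0.624) = (79/6.1)^1.603.
79/6.1 = 12.951; 12.951^1.603 ≈ 60.61 hPa.
P_c = 1009 − 60.61 = 948.39 ≈ 948 hPa.

948 hPa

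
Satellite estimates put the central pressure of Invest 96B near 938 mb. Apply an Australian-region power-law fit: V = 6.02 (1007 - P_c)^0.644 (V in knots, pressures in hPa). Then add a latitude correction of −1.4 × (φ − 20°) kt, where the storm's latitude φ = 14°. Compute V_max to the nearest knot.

ΔP = 1007 − 938 = 69 mb.
69^0.644 ≈ 15.283.
V ≈ 6.02 × 15.283 ≈ 92.0 kt.
Latitude correction: −1.4 × (14 − 20) = 8.4 kt.
Corrected V ≈ 100.4 kt → 100 kt.

100 kt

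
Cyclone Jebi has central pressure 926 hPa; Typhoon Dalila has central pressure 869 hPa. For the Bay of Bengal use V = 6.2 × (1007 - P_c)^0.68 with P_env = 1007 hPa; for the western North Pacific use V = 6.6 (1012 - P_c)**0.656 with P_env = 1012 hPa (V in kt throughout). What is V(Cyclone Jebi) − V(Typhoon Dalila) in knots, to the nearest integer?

Cyclone Jebi: ΔP = 81; V ≈ 6.2 × 81^0.68 ≈ 123.07 kt.
Typhoon Dalila: ΔP = 143; V ≈ 6.6 × 143^0.656 ≈ 171.18 kt.
Difference ≈ 123.07 − 171.18 = -48.11 → -48 kt.

-48 kt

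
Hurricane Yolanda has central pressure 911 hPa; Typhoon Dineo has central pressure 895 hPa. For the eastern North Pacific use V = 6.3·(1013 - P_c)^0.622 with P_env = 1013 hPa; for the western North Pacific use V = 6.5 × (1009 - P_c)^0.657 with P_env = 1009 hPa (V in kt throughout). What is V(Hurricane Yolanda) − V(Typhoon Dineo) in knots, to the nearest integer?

-34 kt

Hurricane Yolanda: ΔP = 102; V ≈ 6.3 × 102^0.622 ≈ 111.86 kt.
Typhoon Dineo: ΔP = 114; V ≈ 6.5 × 114^0.657 ≈ 145.98 kt.
Difference ≈ 111.86 − 145.98 = -34.12 → -34 kt.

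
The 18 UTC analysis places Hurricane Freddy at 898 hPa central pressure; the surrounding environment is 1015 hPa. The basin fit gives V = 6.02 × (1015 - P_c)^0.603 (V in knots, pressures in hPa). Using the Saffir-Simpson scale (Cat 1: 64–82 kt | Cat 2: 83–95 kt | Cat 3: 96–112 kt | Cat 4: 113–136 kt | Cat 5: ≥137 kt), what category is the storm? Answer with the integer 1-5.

3

ΔP = 1015 − 898 = 117 hPa.
V ≈ 6.02 × 117^0.603 = 6.02 × 17.67 ≈ 106 kt.
106 kt falls in the Category 3 band.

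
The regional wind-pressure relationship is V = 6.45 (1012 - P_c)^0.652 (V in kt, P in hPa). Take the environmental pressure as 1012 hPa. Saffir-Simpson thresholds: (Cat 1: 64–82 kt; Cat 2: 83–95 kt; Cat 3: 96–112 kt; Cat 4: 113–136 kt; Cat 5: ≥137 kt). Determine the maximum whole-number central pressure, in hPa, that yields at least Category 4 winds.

Category 4 begins at V = 113 kt.
Required ΔP = (113/6.45)^(1/0.652) = 17.519^1.534 ≈ 80.77 hPa.
P_c ≤ 1012 − 80.77 = 931.23, so the highest integer P_c is 931 hPa.

931 hPa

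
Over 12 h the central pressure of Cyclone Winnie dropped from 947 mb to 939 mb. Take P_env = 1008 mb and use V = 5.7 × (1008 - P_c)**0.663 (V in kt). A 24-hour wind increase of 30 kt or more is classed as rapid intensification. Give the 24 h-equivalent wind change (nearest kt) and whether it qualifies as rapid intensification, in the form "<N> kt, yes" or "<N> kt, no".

V₁: ΔP = 61, V ≈ 5.7 × 61^0.663 ≈ 87.01 kt.
V₂: ΔP = 69, V ≈ 5.7 × 69^0.663 ≈ 94.41 kt.
ΔV over 12 h = 7.40 kt → 24 h equivalent = 7.40 × 24/12 ≈ 14.80 kt.
15 kt < 30 kt ⇒ not rapid intensification.

15 kt, no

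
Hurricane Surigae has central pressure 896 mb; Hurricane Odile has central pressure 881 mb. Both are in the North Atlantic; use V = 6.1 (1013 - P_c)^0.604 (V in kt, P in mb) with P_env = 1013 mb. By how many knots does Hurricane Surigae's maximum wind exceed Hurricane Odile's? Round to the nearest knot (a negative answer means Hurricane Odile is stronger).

Hurricane Surigae: ΔP = 117; V ≈ 6.1 × 117^0.604 ≈ 108.27 kt.
Hurricane Odile: ΔP = 132; V ≈ 6.1 × 132^0.604 ≈ 116.45 kt.
Difference ≈ 108.27 − 116.45 = -8.18 → -8 kt.

-8 kt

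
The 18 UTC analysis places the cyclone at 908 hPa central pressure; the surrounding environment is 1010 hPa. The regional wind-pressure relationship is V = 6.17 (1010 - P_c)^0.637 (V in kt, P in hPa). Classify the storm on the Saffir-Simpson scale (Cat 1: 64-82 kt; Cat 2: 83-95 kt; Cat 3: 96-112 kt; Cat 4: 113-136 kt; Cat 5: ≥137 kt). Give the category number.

ΔP = 1010 − 908 = 102 hPa.
V ≈ 6.17 × 102^0.637 = 6.17 × 19.03 ≈ 117 kt.
117 kt falls in the Category 4 band.

4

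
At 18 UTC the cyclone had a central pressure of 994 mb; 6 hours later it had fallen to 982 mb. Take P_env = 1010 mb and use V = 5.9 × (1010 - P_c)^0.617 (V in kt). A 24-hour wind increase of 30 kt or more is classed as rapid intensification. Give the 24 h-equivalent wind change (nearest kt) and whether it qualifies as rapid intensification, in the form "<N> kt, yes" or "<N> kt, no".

V₁: ΔP = 16, V ≈ 5.9 × 16^0.617 ≈ 32.64 kt.
V₂: ΔP = 28, V ≈ 5.9 × 28^0.617 ≈ 46.11 kt.
ΔV over 6 h = 13.47 kt → 24 h equivalent = 13.47 × 24/6 ≈ 53.88 kt.
54 kt ≥ 30 kt ⇒ rapid intensification.

54 kt, yes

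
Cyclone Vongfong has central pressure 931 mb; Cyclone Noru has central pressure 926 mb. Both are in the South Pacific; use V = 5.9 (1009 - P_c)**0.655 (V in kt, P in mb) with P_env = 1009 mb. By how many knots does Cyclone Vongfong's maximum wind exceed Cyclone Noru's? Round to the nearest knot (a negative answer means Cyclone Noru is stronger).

Cyclone Vongfong: ΔP = 78; V ≈ 5.9 × 78^0.655 ≈ 102.37 kt.
Cyclone Noru: ΔP = 83; V ≈ 5.9 × 83^0.655 ≈ 106.62 kt.
Difference ≈ 102.37 − 106.62 = -4.25 → -4 kt.

-4 kt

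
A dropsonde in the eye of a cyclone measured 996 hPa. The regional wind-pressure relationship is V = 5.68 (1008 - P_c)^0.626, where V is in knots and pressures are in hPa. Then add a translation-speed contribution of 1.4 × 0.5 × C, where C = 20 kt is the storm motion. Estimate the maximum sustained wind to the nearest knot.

41 kt

ΔP = 1008 − 996 = 12 hPa.
12^0.626 ≈ 4.738.
V ≈ 5.68 × 4.738 ≈ 26.9 kt.
Translation term: 1.4 × 0.5 × 20 = 14 kt.
Corrected V ≈ 40.9 kt → 41 kt.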